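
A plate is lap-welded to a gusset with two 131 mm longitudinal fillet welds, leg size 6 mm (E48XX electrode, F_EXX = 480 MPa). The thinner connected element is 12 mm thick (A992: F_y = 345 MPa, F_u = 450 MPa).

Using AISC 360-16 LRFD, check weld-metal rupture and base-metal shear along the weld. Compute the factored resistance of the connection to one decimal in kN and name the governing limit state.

Weld metal: throat = 0.707×6 = 4.242 mm, L = 2×131 = 262 mm. φR_n = 0.75 × 0.6 × 480 × 4.242 × 262 = 240.1 kN.
Base metal shear (12 mm plate): yield φR_n = 1.0×0.6×345×12×262 = 650.8 kN; rupture φR_n = 0.75×0.6×450×12×262 = 636.7 kN; take 636.7 kN (rupture).
Governing: min(240.1, 636.7) = 240.1 kN → weld metal.

240.1 kN (weld metal governs)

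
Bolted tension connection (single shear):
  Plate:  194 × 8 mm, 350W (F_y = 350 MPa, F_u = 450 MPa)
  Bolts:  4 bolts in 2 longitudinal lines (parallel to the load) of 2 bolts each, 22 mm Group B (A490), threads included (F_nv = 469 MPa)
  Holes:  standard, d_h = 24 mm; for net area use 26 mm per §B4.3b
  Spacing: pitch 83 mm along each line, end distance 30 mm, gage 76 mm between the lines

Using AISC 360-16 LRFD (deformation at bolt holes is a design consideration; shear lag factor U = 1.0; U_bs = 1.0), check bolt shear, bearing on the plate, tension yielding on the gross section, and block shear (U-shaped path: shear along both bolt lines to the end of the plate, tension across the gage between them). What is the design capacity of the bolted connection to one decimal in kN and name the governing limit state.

374.8 kN (block shear governs)

Bolt shear: A_b = π(22)²/4 = 380.13 mm². φR_n = 0.75 × 469 × 380.13 × 4 × 1 = 534.8 kN.
Bearing (8 mm plate, F_u = 450 MPa): end bolts L_c = 30 − 24/2 = 18, R_n = min(1.2×18×8×450, 2.4×22×8×450) = 77.76 kN/bolt; interior L_c = 83 − 24 = 59, R_n = 190.08 kN/bolt. φR_n = 0.75 × (2×77.76 + 2×190.08) = 401.8 kN.
Tension yield (gross): A_g = 194×8 = 1552 mm². φR_n = 0.90 × 350 × 1552 = 488.9 kN.
Block shear: shear path 2×[30+1×83] = 2×113 mm, A_gv = 1808, A_nv = 2×(113 − 1.5×26)×8 = 1184 mm²; tension across gage: (76 − 1×26)×8 = 400 mm². R_n = min(0.6×450×1184, 0.6×350×1808) + 1.0×450×400 = min(319.68, 379.68) + 180 = 499.68 kN. φR_n = 0.75 × 499.68 = 374.8 kN.
Governing: min(534.8, 401.8, 488.9, 374.8) = 374.8 kN → block shear.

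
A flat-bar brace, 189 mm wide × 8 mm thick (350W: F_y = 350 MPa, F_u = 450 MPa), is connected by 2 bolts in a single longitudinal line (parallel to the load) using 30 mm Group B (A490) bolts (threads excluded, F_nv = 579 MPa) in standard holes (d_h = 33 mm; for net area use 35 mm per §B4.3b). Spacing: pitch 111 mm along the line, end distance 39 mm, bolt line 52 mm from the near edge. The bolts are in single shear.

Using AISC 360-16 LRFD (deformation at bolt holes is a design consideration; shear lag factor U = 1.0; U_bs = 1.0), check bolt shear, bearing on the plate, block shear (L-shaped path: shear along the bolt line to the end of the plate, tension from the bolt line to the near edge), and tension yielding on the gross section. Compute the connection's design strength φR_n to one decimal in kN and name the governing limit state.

Bolt shear: A_b = π(30)²/4 = 706.86 mm². φR_n = 0.75 × 579 × 706.86 × 2 × 1 = 613.9 kN.
Bearing (8 mm plate, F_u = 450 MPa): end bolts L_c = 39 − 33/2 = 22.5, R_n = min(1.2×22.5×8×450, 2.4×30×8×450) = 97.2 kN/bolt; interior L_c = 111 − 33 = 78, R_n = 259.2 kN/bolt. φR_n = 0.75 × (1×97.2 + 1×259.2) = 267.3 kN.
Block shear: shear path 1×[39+1×111] = 1×150 mm, A_gv = 1200, A_nv = 1×(150 − 1.5×35)×8 = 780 mm²; tension to near edge: (52 − 0.5×35)×8 = 276 mm². R_n = min(0.6×450×780, 0.6×350×1200) + 1.0×450×276 = min(210.6, 252) + 124.2 = 334.8 kN. φR_n = 0.75 × 334.8 = 251.1 kN.
Tension yield (gross): A_g = 189×8 = 1512 mm². φR_n = 0.90 × 350 × 1512 = 476.3 kN.
Governing: min(613.9, 267.3, 251.1, 476.3) = 251.1 kN → block shear.

251.1 kN (block shear governs)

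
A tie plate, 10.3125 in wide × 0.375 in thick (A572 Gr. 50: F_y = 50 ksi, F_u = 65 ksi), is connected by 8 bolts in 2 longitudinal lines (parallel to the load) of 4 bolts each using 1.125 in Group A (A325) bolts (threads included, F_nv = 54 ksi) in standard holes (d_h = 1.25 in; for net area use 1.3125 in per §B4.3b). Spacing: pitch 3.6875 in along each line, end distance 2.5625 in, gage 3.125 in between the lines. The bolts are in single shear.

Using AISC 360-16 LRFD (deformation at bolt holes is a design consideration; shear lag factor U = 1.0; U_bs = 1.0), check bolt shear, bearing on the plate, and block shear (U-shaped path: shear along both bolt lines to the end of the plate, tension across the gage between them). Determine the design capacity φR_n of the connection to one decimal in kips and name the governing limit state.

Bolt shear: A_b = π(1.125)²/4 = 0.99402 in². φR_n = 0.75 × 54 × 0.99402 × 8 × 1 = 322.1 kips.
Bearing (0.375 in plate, F_u = 65 ksi): end bolts L_c = 2.5625 − 1.25/2 = 1.9375, R_n = min(1.2×1.9375×0.375×65, 2.4×1.125×0.375×65) = 56.672 kips/bolt; interior L_c = 3.6875 − 1.25 = 2.4375, R_n = 65.813 kips/bolt. φR_n = 0.75 × (2×56.672 + 6×65.813) = 381.2 kips.
Block shear: shear path 2×[2.5625+3×3.6875] = 2×13.625 in, A_gv = 10.219, A_nv = 2×(13.625 − 3.5×1.3125)×0.375 = 6.7734 in²; tension across gage: (3.125 − 1×1.3125)×0.375 = 0.67969 in². R_n = min(0.6×65×6.7734, 0.6×50×10.219) + 1.0×65×0.67969 = min(264.16, 306.57) + 44.18 = 308.34 kips. φR_n = 0.75 × 308.34 = 231.3 kips.
Governing: min(322.1, 381.2, 231.3) = 231.3 kips → block shear.

231.3 kips (block shear governs)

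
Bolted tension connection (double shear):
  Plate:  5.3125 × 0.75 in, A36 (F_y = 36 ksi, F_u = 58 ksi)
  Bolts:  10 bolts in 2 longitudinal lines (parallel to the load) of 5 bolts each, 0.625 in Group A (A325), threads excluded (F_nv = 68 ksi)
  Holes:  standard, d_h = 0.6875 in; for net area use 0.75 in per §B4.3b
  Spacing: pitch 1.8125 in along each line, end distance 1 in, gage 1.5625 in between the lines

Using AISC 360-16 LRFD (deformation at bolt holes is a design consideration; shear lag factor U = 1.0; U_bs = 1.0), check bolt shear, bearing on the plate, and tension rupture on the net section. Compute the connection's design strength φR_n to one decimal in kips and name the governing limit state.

124.4 kips (net-section rupture governs)

Bolt shear: A_b = π(0.625)²/4 = 0.3068 in². φR_n = 0.75 × 68 × 0.3068 × 10 × 2 = 312.9 kips.
Bearing (0.75 in plate, F_u = 58 ksi): end bolts L_c = 1 − 0.6875/2 = 0.65625, R_n = min(1.2×0.65625×0.75×58, 2.4×0.625×0.75×58) = 34.256 kips/bolt; interior L_c = 1.8125 − 0.6875 = 1.125, R_n = 58.725 kips/bolt. φR_n = 0.75 × (2×34.256 + 8×58.725) = 403.7 kips.
Tension rupture (net): A_n = (5.3125 − 2×0.75)×0.75 = 2.8594 in² (U = 1.0, A_e = A_n). φR_n = 0.75 × 58 × 2.8594 = 124.4 kips.
Governing: min(312.9, 403.7, 124.4) = 124.4 kips → net-section rupture.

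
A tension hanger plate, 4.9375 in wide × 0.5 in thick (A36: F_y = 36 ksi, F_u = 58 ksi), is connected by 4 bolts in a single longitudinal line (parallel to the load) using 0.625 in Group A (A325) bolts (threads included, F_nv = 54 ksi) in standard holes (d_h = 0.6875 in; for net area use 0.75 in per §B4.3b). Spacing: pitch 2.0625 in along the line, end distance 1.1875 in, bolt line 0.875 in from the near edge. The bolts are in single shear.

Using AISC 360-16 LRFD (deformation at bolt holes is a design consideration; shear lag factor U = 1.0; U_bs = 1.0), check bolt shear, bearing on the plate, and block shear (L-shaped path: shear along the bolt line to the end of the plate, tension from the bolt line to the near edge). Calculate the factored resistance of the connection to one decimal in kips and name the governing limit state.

49.7 kips (bolt shear governs)

Bolt shear: A_b = π(0.625)²/4 = 0.3068 in². φR_n = 0.75 × 54 × 0.3068 × 4 × 1 = 49.7 kips.
Bearing (0.5 in plate, F_u = 58 ksi): end bolts L_c = 1.1875 − 0.6875/2 = 0.84375, R_n = min(1.2×0.84375×0.5×58, 2.4×0.625×0.5×58) = 29.363 kips/bolt; interior L_c = 2.0625 − 0.6875 = 1.375, R_n = 43.5 kips/bolt. φR_n = 0.75 × (1×29.363 + 3×43.5) = 119.9 kips.
Block shear: shear path 1×[1.1875+3×2.0625] = 1×7.375 in, A_gv = 3.6875, A_nv = 1×(7.375 − 3.5×0.75)×0.5 = 2.375 in²; tension to near edge: (0.875 − 0.5×0.75)×0.5 = 0.25 in². R_n = min(0.6×58×2.375, 0.6×36×3.6875) + 1.0×58×0.25 = min(82.65, 79.65) + 14.5 = 94.15 kips. φR_n = 0.75 × 94.15 = 70.6 kips.
Governing: min(49.7, 119.9, 70.6) = 49.7 kips → bolt shear.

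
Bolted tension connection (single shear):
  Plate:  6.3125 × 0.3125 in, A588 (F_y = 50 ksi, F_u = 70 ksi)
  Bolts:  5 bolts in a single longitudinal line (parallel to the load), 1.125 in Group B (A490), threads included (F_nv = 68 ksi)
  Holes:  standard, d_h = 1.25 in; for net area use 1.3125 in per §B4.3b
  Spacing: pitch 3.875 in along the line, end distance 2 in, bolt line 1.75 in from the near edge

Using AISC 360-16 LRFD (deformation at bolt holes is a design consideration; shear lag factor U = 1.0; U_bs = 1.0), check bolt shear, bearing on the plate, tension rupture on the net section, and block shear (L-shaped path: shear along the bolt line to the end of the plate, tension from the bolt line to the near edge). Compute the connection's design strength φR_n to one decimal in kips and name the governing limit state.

Bolt shear: A_b = π(1.125)²/4 = 0.99402 in². φR_n = 0.75 × 68 × 0.99402 × 5 × 1 = 253.5 kips.
Bearing (0.3125 in plate, F_u = 70 ksi): end bolts L_c = 2 − 1.25/2 = 1.375, R_n = min(1.2×1.375×0.3125×70, 2.4×1.125×0.3125×70) = 36.094 kips/bolt; interior L_c = 3.875 − 1.25 = 2.625, R_n = 59.063 kips/bolt. φR_n = 0.75 × (1×36.094 + 4×59.063) = 204.3 kips.
Tension rupture (net): A_n = (6.3125 − 1×1.3125)×0.3125 = 1.5625 in² (U = 1.0, A_e = A_n). φR_n = 0.75 × 70 × 1.5625 = 82.0 kips.
Block shear: shear path 1×[2+4×3.875] = 1×17.5 in, A_gv = 5.4688, A_nv = 1×(17.5 − 4.5×1.3125)×0.3125 = 3.623 in²; tension to near edge: (1.75 − 0.5×1.3125)×0.3125 = 0.3418 in². R_n = min(0.6×70×3.623, 0.6×50×5.4688) + 1.0×70×0.3418 = min(152.17, 164.06) + 23.926 = 176.1 kips. φR_n = 0.75 × 176.1 = 132.1 kips.
Governing: min(253.5, 204.3, 82.0, 132.1) = 82.0 kips → net-section rupture.

82.0 kips (net-section rupture governs)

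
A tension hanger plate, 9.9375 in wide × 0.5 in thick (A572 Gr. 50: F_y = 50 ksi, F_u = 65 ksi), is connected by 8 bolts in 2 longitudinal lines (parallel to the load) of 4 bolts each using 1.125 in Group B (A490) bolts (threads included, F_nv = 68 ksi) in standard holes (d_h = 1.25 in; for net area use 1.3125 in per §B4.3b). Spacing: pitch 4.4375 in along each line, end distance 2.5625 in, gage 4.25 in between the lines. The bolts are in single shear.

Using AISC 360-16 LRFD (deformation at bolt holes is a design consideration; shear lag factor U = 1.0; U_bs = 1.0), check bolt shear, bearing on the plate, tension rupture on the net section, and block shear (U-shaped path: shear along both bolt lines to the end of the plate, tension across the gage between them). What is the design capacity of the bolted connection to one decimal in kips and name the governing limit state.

178.2 kips (net-section rupture governs)

Bolt shear: A_b = π(1.125)²/4 = 0.99402 in². φR_n = 0.75 × 68 × 0.99402 × 8 × 1 = 405.6 kips.
Bearing (0.5 in plate, F_u = 65 ksi): end bolts L_c = 2.5625 − 1.25/2 = 1.9375, R_n = min(1.2×1.9375×0.5×65, 2.4×1.125×0.5×65) = 75.563 kips/bolt; interior L_c = 4.4375 − 1.25 = 3.1875, R_n = 87.75 kips/bolt. φR_n = 0.75 × (2×75.563 + 6×87.75) = 508.2 kips.
Tension rupture (net): A_n = (9.9375 − 2×1.3125)×0.5 = 3.6563 in² (U = 1.0, A_e = A_n). φR_n = 0.75 × 65 × 3.6563 = 178.2 kips.
Block shear: shear path 2×[2.5625+3×4.4375] = 2×15.875 in, A_gv = 15.875, A_nv = 2×(15.875 − 3.5×1.3125)×0.5 = 11.281 in²; tension across gage: (4.25 − 1×1.3125)×0.5 = 1.4688 in². R_n = min(0.6×65×11.281, 0.6×50×15.875) + 1.0×65×1.4688 = min(439.96, 476.25) + 95.472 = 535.43 kips. φR_n = 0.75 × 535.43 = 401.6 kips.
Governing: min(405.6, 508.2, 178.2, 401.6) = 178.2 kips → net-section rupture.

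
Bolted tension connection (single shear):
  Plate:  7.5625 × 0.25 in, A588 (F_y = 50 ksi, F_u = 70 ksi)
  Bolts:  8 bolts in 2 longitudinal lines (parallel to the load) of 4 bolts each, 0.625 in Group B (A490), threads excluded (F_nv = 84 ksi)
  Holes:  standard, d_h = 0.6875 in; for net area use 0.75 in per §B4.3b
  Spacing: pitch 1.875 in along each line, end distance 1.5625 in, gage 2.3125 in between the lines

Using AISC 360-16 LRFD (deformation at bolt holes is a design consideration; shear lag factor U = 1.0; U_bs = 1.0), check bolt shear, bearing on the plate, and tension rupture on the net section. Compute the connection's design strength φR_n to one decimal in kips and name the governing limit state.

Bolt shear: A_b = π(0.625)²/4 = 0.3068 in². φR_n = 0.75 × 84 × 0.3068 × 8 × 1 = 154.6 kips.
Bearing (0.25 in plate, F_u = 70 ksi): end bolts L_c = 1.5625 − 0.6875/2 = 1.21875, R_n = min(1.2×1.21875×0.25×70, 2.4×0.625×0.25×70) = 25.594 kips/bolt; interior L_c = 1.875 − 0.6875 = 1.1875, R_n = 24.938 kips/bolt. φR_n = 0.75 × (2×25.594 + 6×24.938) = 150.6 kips.
Tension rupture (net): A_n = (7.5625 − 2×0.75)×0.25 = 1.5156 in² (U = 1.0, A_e = A_n). φR_n = 0.75 × 70 × 1.5156 = 79.6 kips.
Governing: min(154.6, 150.6, 79.6) = 79.6 kips → net-section rupture.

79.6 kips (net-section rupture governs)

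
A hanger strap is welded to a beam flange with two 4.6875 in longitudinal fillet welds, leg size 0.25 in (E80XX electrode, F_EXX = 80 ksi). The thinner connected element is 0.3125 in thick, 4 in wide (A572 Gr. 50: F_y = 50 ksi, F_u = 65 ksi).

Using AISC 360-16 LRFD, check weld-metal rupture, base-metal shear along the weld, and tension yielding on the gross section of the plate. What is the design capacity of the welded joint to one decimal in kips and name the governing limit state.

56.3 kips (gross-section yield governs)

Weld metal: throat = 0.707×0.25 = 0.17675 in, L = 2×4.6875 = 9.375 in. φR_n = 0.75 × 0.6 × 80 × 0.17675 × 9.375 = 59.7 kips.
Base metal shear (0.3125 in plate): yield φR_n = 1.0×0.6×50×0.3125×9.375 = 87.9 kips; rupture φR_n = 0.75×0.6×65×0.3125×9.375 = 85.7 kips; take 85.7 kips (rupture).
Tension yield (gross): A_g = 4×0.3125 = 1.25 in². φR_n = 0.90 × 50 × 1.25 = 56.3 kips.
Governing: min(59.7, 85.7, 56.3) = 56.3 kips → gross-section yield.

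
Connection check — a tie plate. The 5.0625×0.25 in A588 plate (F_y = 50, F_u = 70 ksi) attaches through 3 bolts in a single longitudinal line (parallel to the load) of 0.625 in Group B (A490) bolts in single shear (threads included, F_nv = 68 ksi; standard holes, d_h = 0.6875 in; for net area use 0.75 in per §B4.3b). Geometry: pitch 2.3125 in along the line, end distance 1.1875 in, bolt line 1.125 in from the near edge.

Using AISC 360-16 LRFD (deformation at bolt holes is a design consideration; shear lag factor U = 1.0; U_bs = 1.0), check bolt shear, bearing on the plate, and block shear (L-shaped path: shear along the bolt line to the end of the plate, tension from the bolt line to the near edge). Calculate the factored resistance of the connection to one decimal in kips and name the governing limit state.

40.9 kips (block shear governs)

Bolt shear: A_b = π(0.625)²/4 = 0.3068 in². φR_n = 0.75 × 68 × 0.3068 × 3 × 1 = 46.9 kips.
Bearing (0.25 in plate, F_u = 70 ksi): end bolts L_c = 1.1875 − 0.6875/2 = 0.84375, R_n = min(1.2×0.84375×0.25×70, 2.4×0.625×0.25×70) = 17.719 kips/bolt; interior L_c = 2.3125 − 0.6875 = 1.625, R_n = 26.25 kips/bolt. φR_n = 0.75 × (1×17.719 + 2×26.25) = 52.7 kips.
Block shear: shear path 1×[1.1875+2×2.3125] = 1×5.8125 in, A_gv = 1.4531, A_nv = 1×(5.8125 − 2.5×0.75)×0.25 = 0.98438 in²; tension to near edge: (1.125 − 0.5×0.75)×0.25 = 0.1875 in². R_n = min(0.6×70×0.98438, 0.6×50×1.4531) + 1.0×70×0.1875 = min(41.344, 43.593) + 13.125 = 54.469 kips. φR_n = 0.75 × 54.469 = 40.9 kips.
Governing: min(46.9, 52.7, 40.9) = 40.9 kips → block shear.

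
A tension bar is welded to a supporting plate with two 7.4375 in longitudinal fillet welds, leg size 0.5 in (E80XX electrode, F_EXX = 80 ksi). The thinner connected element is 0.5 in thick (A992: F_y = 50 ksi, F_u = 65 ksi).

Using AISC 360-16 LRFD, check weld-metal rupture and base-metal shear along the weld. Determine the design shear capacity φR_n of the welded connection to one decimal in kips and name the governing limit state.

189.3 kips (weld metal governs)

Weld metal: throat = 0.707×0.5 = 0.3535 in, L = 2×7.4375 = 14.875 in. φR_n = 0.75 × 0.6 × 80 × 0.3535 × 14.875 = 189.3 kips.
Base metal shear (0.5 in plate): yield φR_n = 1.0×0.6×50×0.5×14.875 = 223.1 kips; rupture φR_n = 0.75×0.6×65×0.5×14.875 = 217.5 kips; take 217.5 kips (rupture).
Governing: min(189.3, 217.5) = 189.3 kips → weld metal.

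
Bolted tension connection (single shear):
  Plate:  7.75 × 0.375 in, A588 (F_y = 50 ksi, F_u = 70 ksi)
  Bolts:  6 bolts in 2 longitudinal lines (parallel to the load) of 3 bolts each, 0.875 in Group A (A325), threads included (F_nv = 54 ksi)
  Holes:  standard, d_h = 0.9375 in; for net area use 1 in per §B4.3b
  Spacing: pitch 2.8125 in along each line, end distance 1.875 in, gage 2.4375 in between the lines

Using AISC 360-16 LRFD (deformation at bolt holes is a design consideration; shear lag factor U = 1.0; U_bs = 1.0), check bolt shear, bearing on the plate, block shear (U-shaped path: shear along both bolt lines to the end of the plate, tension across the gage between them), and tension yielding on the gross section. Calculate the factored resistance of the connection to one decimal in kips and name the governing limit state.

Bolt shear: A_b = π(0.875)²/4 = 0.60132 in². φR_n = 0.75 × 54 × 0.60132 × 6 × 1 = 146.1 kips.
Bearing (0.375 in plate, F_u = 70 ksi): end bolts L_c = 1.875 − 0.9375/2 = 1.40625, R_n = min(1.2×1.40625×0.375×70, 2.4×0.875×0.375×70) = 44.297 kips/bolt; interior L_c = 2.8125 − 0.9375 = 1.875, R_n = 55.125 kips/bolt. φR_n = 0.75 × (2×44.297 + 4×55.125) = 231.8 kips.
Block shear: shear path 2×[1.875+2×2.8125] = 2×7.5 in, A_gv = 5.625, A_nv = 2×(7.5 − 2.5×1)×0.375 = 3.75 in²; tension across gage: (2.4375 − 1×1)×0.375 = 0.53906 in². R_n = min(0.6×70×3.75, 0.6×50×5.625) + 1.0×70×0.53906 = min(157.5, 168.75) + 37.734 = 195.23 kips. φR_n = 0.75 × 195.23 = 146.4 kips.
Tension yield (gross): A_g = 7.75×0.375 = 2.9063 in². φR_n = 0.90 × 50 × 2.9063 = 130.8 kips.
Governing: min(146.1, 231.8, 146.4, 130.8) = 130.8 kips → gross-section yield.

130.8 kips (gross-section yield governs)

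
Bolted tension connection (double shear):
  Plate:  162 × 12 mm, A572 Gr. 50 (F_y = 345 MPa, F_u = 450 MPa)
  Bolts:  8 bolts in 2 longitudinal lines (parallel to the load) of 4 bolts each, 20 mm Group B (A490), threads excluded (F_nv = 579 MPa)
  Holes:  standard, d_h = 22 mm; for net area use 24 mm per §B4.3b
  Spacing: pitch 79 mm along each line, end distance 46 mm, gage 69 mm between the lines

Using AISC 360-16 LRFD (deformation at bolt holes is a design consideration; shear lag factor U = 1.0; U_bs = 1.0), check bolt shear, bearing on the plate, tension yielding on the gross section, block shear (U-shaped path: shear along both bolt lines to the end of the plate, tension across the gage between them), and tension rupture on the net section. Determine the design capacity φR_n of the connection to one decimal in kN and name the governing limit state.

Bolt shear: A_b = π(20)²/4 = 314.16 mm². φR_n = 0.75 × 579 × 314.16 × 8 × 2 = 2182.8 kN.
Bearing (12 mm plate, F_u = 450 MPa): end bolts L_c = 46 − 22/2 = 35, R_n = min(1.2×35×12×450, 2.4×20×12×450) = 226.8 kN/bolt; interior L_c = 79 − 22 = 57, R_n = 259.2 kN/bolt. φR_n = 0.75 × (2×226.8 + 6×259.2) = 1506.6 kN.
Tension yield (gross): A_g = 162×12 = 1944 mm². φR_n = 0.90 × 345 × 1944 = 603.6 kN.
Block shear: shear path 2×[46+3×79] = 2×283 mm, A_gv = 6792, A_nv = 2×(283 − 3.5×24)×12 = 4776 mm²; tension across gage: (69 − 1×24)×12 = 540 mm². R_n = min(0.6×450×4776, 0.6×345×6792) + 1.0×450×540 = min(1289.5, 1405.9) + 243 = 1532.5 kN. φR_n = 0.75 × 1532.5 = 1149.4 kN.
Tension rupture (net): A_n = (162 − 2×24)×12 = 1368 mm² (U = 1.0, A_e = A_n). φR_n = 0.75 × 450 × 1368 = 461.7 kN.
Governing: min(2182.8, 1506.6, 603.6, 1149.4, 461.7) = 461.7 kN → net-section rupture.

461.7 kN (net-section rupture governs)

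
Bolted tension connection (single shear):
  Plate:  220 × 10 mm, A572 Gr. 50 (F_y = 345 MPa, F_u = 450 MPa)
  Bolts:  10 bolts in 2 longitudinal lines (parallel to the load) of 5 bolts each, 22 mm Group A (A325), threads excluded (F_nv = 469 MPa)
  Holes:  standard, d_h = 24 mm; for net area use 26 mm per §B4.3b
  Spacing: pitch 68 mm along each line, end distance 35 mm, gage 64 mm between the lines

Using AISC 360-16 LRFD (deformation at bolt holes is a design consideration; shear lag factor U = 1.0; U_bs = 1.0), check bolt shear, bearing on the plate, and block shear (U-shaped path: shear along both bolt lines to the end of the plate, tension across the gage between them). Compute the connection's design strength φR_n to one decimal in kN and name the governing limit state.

Bolt shear: A_b = π(22)²/4 = 380.13 mm². φR_n = 0.75 × 469 × 380.13 × 10 × 1 = 1337.1 kN.
Bearing (10 mm plate, F_u = 450 MPa): end bolts L_c = 35 − 24/2 = 23, R_n = min(1.2×23×10×450, 2.4×22×10×450) = 124.2 kN/bolt; interior L_c = 68 − 24 = 44, R_n = 237.6 kN/bolt. φR_n = 0.75 × (2×124.2 + 8×237.6) = 1611.9 kN.
Block shear: shear path 2×[35+4×68] = 2×307 mm, A_gv = 6140, A_nv = 2×(307 − 4.5×26)×10 = 3800 mm²; tension across gage: (64 − 1×26)×10 = 380 mm². R_n = min(0.6×450×3800, 0.6×345×6140) + 1.0×450×380 = min(1026, 1271) + 171 = 1197 kN. φR_n = 0.75 × 1197 = 897.8 kN.
Governing: min(1337.1, 1611.9, 897.8) = 897.8 kN → block shear.

897.8 kN (block shear governs)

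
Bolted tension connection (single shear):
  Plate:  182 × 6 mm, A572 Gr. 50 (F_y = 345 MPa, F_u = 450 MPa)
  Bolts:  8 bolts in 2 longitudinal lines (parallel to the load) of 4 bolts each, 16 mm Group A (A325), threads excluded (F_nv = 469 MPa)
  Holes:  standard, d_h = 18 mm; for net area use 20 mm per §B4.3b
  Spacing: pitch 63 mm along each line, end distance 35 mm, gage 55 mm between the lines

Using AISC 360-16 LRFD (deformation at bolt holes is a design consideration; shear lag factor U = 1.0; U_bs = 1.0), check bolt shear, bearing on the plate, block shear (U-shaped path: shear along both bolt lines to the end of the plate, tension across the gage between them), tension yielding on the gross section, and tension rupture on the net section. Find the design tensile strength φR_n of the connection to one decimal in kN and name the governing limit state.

Bolt shear: A_b = π(16)²/4 = 201.06 mm². φR_n = 0.75 × 469 × 201.06 × 8 × 1 = 565.8 kN.
Bearing (6 mm plate, F_u = 450 MPa): end bolts L_c = 35 − 18/2 = 26, R_n = min(1.2×26×6×450, 2.4×16×6×450) = 84.24 kN/bolt; interior L_c = 63 − 18 = 45, R_n = 103.68 kN/bolt. φR_n = 0.75 × (2×84.24 + 6×103.68) = 592.9 kN.
Block shear: shear path 2×[35+3×63] = 2×224 mm, A_gv = 2688, A_nv = 2×(224 − 3.5×20)×6 = 1848 mm²; tension across gage: (55 − 1×20)×6 = 210 mm². R_n = min(0.6×450×1848, 0.6×345×2688) + 1.0×450×210 = min(498.96, 556.42) + 94.5 = 593.46 kN. φR_n = 0.75 × 593.46 = 445.1 kN.
Tension yield (gross): A_g = 182×6 = 1092 mm². φR_n = 0.90 × 345 × 1092 = 339.1 kN.
Tension rupture (net): A_n = (182 − 2×20)×6 = 852 mm² (U = 1.0, A_e = A_n). φR_n = 0.75 × 450 × 852 = 287.6 kN.
Governing: min(565.8, 592.9, 445.1, 339.1, 287.6) = 287.6 kN → net-section rupture.

287.6 kN (net-section rupture governs)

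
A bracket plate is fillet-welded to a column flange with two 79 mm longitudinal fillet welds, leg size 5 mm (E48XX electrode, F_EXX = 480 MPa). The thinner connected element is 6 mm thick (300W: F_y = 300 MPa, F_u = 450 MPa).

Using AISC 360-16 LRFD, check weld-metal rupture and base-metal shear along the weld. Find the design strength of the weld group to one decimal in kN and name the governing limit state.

Weld metal: throat = 0.707×5 = 3.535 mm, L = 2×79 = 158 mm. φR_n = 0.75 × 0.6 × 480 × 3.535 × 158 = 120.6 kN.
Base metal shear (6 mm plate): yield φR_n = 1.0×0.6×300×6×158 = 170.6 kN; rupture φR_n = 0.75×0.6×450×6×158 = 192.0 kN; take 170.6 kN (yield).
Governing: min(120.6, 170.6) = 120.6 kN → weld metal.

120.6 kN (weld metal governs)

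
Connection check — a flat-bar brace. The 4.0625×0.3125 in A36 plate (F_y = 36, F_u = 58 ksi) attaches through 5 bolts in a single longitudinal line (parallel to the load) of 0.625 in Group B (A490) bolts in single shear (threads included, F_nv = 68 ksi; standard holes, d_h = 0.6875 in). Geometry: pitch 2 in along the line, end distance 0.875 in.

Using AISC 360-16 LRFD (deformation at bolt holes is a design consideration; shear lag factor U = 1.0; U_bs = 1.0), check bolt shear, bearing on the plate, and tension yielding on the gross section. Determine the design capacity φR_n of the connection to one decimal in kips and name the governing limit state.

41.1 kips (gross-section yield governs)

Bolt shear: A_b = π(0.625)²/4 = 0.3068 in². φR_n = 0.75 × 68 × 0.3068 × 5 × 1 = 78.2 kips.
Bearing (0.3125 in plate, F_u = 58 ksi): end bolts L_c = 0.875 − 0.6875/2 = 0.53125, R_n = min(1.2×0.53125×0.3125×58, 2.4×0.625×0.3125×58) = 11.555 kips/bolt; interior L_c = 2 − 0.6875 = 1.3125, R_n = 27.188 kips/bolt. φR_n = 0.75 × (1×11.555 + 4×27.188) = 90.2 kips.
Tension yield (gross): A_g = 4.0625×0.3125 = 1.2695 in². φR_n = 0.90 × 36 × 1.2695 = 41.1 kips.
Governing: min(78.2, 90.2, 41.1) = 41.1 kips → gross-section yield.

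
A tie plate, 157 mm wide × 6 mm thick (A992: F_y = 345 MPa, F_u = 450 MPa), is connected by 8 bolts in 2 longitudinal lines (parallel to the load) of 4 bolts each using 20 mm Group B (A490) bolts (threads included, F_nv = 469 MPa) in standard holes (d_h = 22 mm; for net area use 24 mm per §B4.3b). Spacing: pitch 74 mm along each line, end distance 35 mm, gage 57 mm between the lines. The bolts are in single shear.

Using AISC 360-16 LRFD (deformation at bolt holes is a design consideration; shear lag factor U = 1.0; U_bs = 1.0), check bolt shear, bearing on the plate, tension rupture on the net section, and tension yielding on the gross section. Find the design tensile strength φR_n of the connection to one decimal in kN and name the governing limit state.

Bolt shear: A_b = π(20)²/4 = 314.16 mm². φR_n = 0.75 × 469 × 314.16 × 8 × 1 = 884.0 kN.
Bearing (6 mm plate, F_u = 450 MPa): end bolts L_c = 35 − 22/2 = 24, R_n = min(1.2×24×6×450, 2.4×20×6×450) = 77.76 kN/bolt; interior L_c = 74 − 22 = 52, R_n = 129.6 kN/bolt. φR_n = 0.75 × (2×77.76 + 6×129.6) = 699.8 kN.
Tension rupture (net): A_n = (157 − 2×24)×6 = 654 mm² (U = 1.0, A_e = A_n). φR_n = 0.75 × 450 × 654 = 220.7 kN.
Tension yield (gross): A_g = 157×6 = 942 mm². φR_n = 0.90 × 345 × 942 = 292.5 kN.
Governing: min(884.0, 699.8, 220.7, 292.5) = 220.7 kN → net-section rupture.

220.7 kN (net-section rupture governs)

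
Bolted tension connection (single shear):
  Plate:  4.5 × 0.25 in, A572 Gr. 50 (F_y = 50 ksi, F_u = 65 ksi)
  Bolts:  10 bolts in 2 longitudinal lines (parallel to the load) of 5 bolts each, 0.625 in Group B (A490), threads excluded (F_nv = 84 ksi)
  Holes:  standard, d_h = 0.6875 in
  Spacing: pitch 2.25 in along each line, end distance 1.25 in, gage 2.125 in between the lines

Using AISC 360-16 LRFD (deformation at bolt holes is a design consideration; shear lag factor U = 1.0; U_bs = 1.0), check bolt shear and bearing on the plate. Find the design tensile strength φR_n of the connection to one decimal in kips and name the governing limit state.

172.8 kips (bearing governs)

Bolt shear: A_b = π(0.625)²/4 = 0.3068 in². φR_n = 0.75 × 84 × 0.3068 × 10 × 1 = 193.3 kips.
Bearing (0.25 in plate, F_u = 65 ksi): end bolts L_c = 1.25 − 0.6875/2 = 0.90625, R_n = min(1.2×0.90625×0.25×65, 2.4×0.625×0.25×65) = 17.672 kips/bolt; interior L_c = 2.25 − 0.6875 = 1.5625, R_n = 24.375 kips/bolt. φR_n = 0.75 × (2×17.672 + 8×24.375) = 172.8 kips.
Governing: min(193.3, 172.8) = 172.8 kips → bearing.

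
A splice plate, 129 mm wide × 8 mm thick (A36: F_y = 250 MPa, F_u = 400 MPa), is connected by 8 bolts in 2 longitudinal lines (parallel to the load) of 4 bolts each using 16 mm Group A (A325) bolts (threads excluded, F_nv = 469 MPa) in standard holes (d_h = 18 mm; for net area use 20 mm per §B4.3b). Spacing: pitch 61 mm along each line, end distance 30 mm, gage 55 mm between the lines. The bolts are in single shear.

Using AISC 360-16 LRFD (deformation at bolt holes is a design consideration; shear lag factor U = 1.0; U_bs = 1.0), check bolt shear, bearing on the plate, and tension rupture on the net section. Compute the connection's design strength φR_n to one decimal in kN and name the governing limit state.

Bolt shear: A_b = π(16)²/4 = 201.06 mm². φR_n = 0.75 × 469 × 201.06 × 8 × 1 = 565.8 kN.
Bearing (8 mm plate, F_u = 400 MPa): end bolts L_c = 30 − 18/2 = 21, R_n = min(1.2×21×8×400, 2.4×16×8×400) = 80.64 kN/bolt; interior L_c = 61 − 18 = 43, R_n = 122.88 kN/bolt. φR_n = 0.75 × (2×80.64 + 6×122.88) = 673.9 kN.
Tension rupture (net): A_n = (129 − 2×20)×8 = 712 mm² (U = 1.0, A_e = A_n). φR_n = 0.75 × 400 × 712 = 213.6 kN.
Governing: min(565.8, 673.9, 213.6) = 213.6 kN → net-section rupture.

213.6 kN (net-section rupture governs)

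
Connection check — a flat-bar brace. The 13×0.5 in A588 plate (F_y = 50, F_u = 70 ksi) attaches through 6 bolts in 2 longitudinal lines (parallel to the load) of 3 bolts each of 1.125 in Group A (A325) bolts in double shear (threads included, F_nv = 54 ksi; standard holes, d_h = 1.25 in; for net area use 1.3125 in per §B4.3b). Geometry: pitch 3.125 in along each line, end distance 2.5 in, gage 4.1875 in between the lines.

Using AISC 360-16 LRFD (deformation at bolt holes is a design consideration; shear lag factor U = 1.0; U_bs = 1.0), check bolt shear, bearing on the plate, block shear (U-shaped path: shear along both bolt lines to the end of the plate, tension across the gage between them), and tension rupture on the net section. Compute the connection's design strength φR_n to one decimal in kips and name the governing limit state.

247.7 kips (block shear governs)

Bolt shear: A_b = π(1.125)²/4 = 0.99402 in². φR_n = 0.75 × 54 × 0.99402 × 6 × 2 = 483.1 kips.
Bearing (0.5 in plate, F_u = 70 ksi): end bolts L_c = 2.5 − 1.25/2 = 1.875, R_n = min(1.2×1.875×0.5×70, 2.4×1.125×0.5×70) = 78.75 kips/bolt; interior L_c = 3.125 − 1.25 = 1.875, R_n = 78.75 kips/bolt. φR_n = 0.75 × (2×78.75 + 4×78.75) = 354.4 kips.
Block shear: shear path 2×[2.5+2×3.125] = 2×8.75 in, A_gv = 8.75, A_nv = 2×(8.75 − 2.5×1.3125)×0.5 = 5.4688 in²; tension across gage: (4.1875 − 1×1.3125)×0.5 = 1.4375 in². R_n = min(0.6×70×5.4688, 0.6×50×8.75) + 1.0×70×1.4375 = min(229.69, 262.5) + 100.63 = 330.32 kips. φR_n = 0.75 × 330.32 = 247.7 kips.
Tension rupture (net): A_n = (13 − 2×1.3125)×0.5 = 5.1875 in² (U = 1.0, A_e = A_n). φR_n = 0.75 × 70 × 5.1875 = 272.3 kips.
Governing: min(483.1, 354.4, 247.7, 272.3) = 247.7 kips → block shear.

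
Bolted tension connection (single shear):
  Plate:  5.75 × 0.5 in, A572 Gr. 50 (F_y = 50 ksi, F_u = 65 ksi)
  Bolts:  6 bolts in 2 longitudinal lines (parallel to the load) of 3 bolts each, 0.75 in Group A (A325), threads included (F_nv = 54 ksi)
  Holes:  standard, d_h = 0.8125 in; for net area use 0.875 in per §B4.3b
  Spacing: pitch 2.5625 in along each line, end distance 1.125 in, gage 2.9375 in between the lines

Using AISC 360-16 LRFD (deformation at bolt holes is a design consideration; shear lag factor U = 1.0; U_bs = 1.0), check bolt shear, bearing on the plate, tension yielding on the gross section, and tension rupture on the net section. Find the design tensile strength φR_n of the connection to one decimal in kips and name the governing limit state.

Bolt shear: A_b = π(0.75)²/4 = 0.44179 in². φR_n = 0.75 × 54 × 0.44179 × 6 × 1 = 107.4 kips.
Bearing (0.5 in plate, F_u = 65 ksi): end bolts L_c = 1.125 − 0.8125/2 = 0.71875, R_n = min(1.2×0.71875×0.5×65, 2.4×0.75×0.5×65) = 28.031 kips/bolt; interior L_c = 2.5625 − 0.8125 = 1.75, R_n = 58.5 kips/bolt. φR_n = 0.75 × (2×28.031 + 4×58.5) = 217.5 kips.
Tension yield (gross): A_g = 5.75×0.5 = 2.875 in². φR_n = 0.90 × 50 × 2.875 = 129.4 kips.
Tension rupture (net): A_n = (5.75 − 2×0.875)×0.5 = 2 in² (U = 1.0, A_e = A_n). φR_n = 0.75 × 65 × 2 = 97.5 kips.
Governing: min(107.4, 217.5, 129.4, 97.5) = 97.5 kips → net-section rupture.

97.5 kips (net-section rupture governs)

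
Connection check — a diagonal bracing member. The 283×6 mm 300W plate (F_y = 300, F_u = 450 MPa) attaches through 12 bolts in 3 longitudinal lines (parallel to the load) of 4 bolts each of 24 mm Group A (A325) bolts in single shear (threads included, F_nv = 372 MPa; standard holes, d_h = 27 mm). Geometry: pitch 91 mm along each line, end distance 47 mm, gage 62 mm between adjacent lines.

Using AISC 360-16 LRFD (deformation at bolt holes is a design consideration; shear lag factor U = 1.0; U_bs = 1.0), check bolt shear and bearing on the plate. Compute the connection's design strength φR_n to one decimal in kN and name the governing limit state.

Bolt shear: A_b = π(24)²/4 = 452.39 mm². φR_n = 0.75 × 372 × 452.39 × 12 × 1 = 1514.6 kN.
Bearing (6 mm plate, F_u = 450 MPa): end bolts L_c = 47 − 27/2 = 33.5, R_n = min(1.2×33.5×6×450, 2.4×24×6×450) = 108.54 kN/bolt; interior L_c = 91 − 27 = 64, R_n = 155.52 kN/bolt. φR_n = 0.75 × (3×108.54 + 9×155.52) = 1294.0 kN.
Governing: min(1514.6, 1294.0) = 1294.0 kN → bearing.

1294.0 kN (bearing governs)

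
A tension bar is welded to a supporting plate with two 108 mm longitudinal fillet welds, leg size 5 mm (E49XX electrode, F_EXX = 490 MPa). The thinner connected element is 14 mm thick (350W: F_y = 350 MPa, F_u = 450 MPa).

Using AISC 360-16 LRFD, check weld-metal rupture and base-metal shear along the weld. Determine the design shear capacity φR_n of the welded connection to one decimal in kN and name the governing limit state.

168.4 kN (weld metal governs)

Weld metal: throat = 0.707×5 = 3.535 mm, L = 2×108 = 216 mm. φR_n = 0.75 × 0.6 × 490 × 3.535 × 216 = 168.4 kN.
Base metal shear (14 mm plate): yield φR_n = 1.0×0.6×350×14×216 = 635.0 kN; rupture φR_n = 0.75×0.6×450×14×216 = 612.4 kN; take 612.4 kN (rupture).
Governing: min(168.4, 612.4) = 168.4 kN → weld metal.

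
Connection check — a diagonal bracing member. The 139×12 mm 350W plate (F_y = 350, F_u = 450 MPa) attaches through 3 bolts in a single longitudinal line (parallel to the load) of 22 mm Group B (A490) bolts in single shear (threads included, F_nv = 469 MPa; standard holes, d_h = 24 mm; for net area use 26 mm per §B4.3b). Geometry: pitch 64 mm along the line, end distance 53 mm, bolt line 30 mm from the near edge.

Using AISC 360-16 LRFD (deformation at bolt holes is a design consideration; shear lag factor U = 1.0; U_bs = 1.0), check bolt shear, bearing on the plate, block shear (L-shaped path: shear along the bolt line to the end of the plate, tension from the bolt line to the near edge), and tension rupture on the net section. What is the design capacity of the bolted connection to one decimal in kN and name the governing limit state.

350.7 kN (block shear governs)

Bolt shear: A_b = π(22)²/4 = 380.13 mm². φR_n = 0.75 × 469 × 380.13 × 3 × 1 = 401.1 kN.
Bearing (12 mm plate, F_u = 450 MPa): end bolts L_c = 53 − 24/2 = 41, R_n = min(1.2×41×12×450, 2.4×22×12×450) = 265.68 kN/bolt; interior L_c = 64 − 24 = 40, R_n = 259.2 kN/bolt. φR_n = 0.75 × (1×265.68 + 2×259.2) = 588.1 kN.
Block shear: shear path 1×[53+2×64] = 1×181 mm, A_gv = 2172, A_nv = 1×(181 − 2.5×26)×12 = 1392 mm²; tension to near edge: (30 − 0.5×26)×12 = 204 mm². R_n = min(0.6×450×1392, 0.6×350×2172) + 1.0×450×204 = min(375.84, 456.12) + 91.8 = 467.64 kN. φR_n = 0.75 × 467.64 = 350.7 kN.
Tension rupture (net): A_n = (139 − 1×26)×12 = 1356 mm² (U = 1.0, A_e = A_n). φR_n = 0.75 × 450 × 1356 = 457.7 kN.
Governing: min(401.1, 588.1, 350.7, 457.7) = 350.7 kN → block shear.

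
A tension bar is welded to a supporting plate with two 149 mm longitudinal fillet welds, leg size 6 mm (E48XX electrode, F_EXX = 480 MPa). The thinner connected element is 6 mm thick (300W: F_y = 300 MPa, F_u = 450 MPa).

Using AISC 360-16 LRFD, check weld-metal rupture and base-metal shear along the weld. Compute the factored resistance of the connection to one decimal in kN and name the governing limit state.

273.0 kN (weld metal governs)

Weld metal: throat = 0.707×6 = 4.242 mm, L = 2×149 = 298 mm. φR_n = 0.75 × 0.6 × 480 × 4.242 × 298 = 273.0 kN.
Base metal shear (6 mm plate): yield φR_n = 1.0×0.6×300×6×298 = 321.8 kN; rupture φR_n = 0.75×0.6×450×6×298 = 362.1 kN; take 321.8 kN (yield).
Governing: min(273.0, 321.8) = 273.0 kN → weld metal.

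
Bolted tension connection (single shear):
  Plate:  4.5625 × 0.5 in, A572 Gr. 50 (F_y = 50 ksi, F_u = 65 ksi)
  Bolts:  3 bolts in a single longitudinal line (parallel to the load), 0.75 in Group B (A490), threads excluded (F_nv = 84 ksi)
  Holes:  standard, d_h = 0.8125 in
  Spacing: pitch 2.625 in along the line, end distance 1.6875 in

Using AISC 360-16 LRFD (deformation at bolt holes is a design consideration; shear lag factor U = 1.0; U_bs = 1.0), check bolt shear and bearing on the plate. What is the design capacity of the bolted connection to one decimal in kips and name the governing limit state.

83.5 kips (bolt shear governs)

Bolt shear: A_b = π(0.75)²/4 = 0.44179 in². φR_n = 0.75 × 84 × 0.44179 × 3 × 1 = 83.5 kips.
Bearing (0.5 in plate, F_u = 65 ksi): end bolts L_c = 1.6875 − 0.8125/2 = 1.28125, R_n = min(1.2×1.28125×0.5×65, 2.4×0.75×0.5×65) = 49.969 kips/bolt; interior L_c = 2.625 − 0.8125 = 1.8125, R_n = 58.5 kips/bolt. φR_n = 0.75 × (1×49.969 + 2×58.5) = 125.2 kips.
Governing: min(83.5, 125.2) = 83.5 kips → bolt shear.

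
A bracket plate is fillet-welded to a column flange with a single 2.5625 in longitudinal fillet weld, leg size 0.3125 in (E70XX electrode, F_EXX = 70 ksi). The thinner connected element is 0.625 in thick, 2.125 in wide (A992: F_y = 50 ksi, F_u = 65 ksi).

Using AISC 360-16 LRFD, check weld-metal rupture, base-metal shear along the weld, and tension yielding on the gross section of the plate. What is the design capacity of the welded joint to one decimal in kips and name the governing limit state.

Weld metal: throat = 0.707×0.3125 = 0.22094 in, L = 2.5625 in. φR_n = 0.75 × 0.6 × 70 × 0.22094 × 2.5625 = 17.8 kips.
Base metal shear (0.625 in plate): yield φR_n = 1.0×0.6×50×0.625×2.5625 = 48.0 kips; rupture φR_n = 0.75×0.6×65×0.625×2.5625 = 46.8 kips; take 46.8 kips (rupture).
Tension yield (gross): A_g = 2.125×0.625 = 1.3281 in². φR_n = 0.90 × 50 × 1.3281 = 59.8 kips.
Governing: min(17.8, 46.8, 59.8) = 17.8 kips → weld metal.

17.8 kips (weld metal governs)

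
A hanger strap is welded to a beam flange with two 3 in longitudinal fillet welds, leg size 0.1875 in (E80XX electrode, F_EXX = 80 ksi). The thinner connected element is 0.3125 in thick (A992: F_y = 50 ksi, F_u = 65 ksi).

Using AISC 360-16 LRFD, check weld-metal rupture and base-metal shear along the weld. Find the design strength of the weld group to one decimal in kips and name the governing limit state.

28.6 kips (weld metal governs)

Weld metal: throat = 0.707×0.1875 = 0.13256 in, L = 2×3 = 6 in. φR_n = 0.75 × 0.6 × 80 × 0.13256 × 6 = 28.6 kips.
Base metal shear (0.3125 in plate): yield φR_n = 1.0×0.6×50×0.3125×6 = 56.3 kips; rupture φR_n = 0.75×0.6×65×0.3125×6 = 54.8 kips; take 54.8 kips (rupture).
Governing: min(28.6, 54.8) = 28.6 kips → weld metal.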